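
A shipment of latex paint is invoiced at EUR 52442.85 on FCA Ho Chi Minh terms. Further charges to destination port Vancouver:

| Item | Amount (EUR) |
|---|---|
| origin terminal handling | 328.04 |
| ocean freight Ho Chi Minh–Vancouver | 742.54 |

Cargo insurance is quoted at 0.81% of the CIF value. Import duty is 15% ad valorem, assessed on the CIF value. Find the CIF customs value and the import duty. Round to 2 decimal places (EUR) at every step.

Let C be the CIF value. C = FCA price + pre-shipment costs + freight + 0.81% × C
C − 0.81% × C = 52442.85 + 328.04 + 742.54
0.9919 × C = 53513.43
C = 53513.43 / 0.9919 = 53950.43
Insurance premium = 0.81% × 53950.43 = 437.00
Import duty = 53950.43 × 15% = 8092.56

CIF value: EUR 53950.43; import duty: EUR 8092.56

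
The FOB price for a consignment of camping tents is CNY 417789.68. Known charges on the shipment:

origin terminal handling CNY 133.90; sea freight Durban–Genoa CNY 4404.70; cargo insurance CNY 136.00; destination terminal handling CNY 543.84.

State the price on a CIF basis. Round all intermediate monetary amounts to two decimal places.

CIF price: CNY 422330.38

Not relevant to the conversion: origin terminal — on the seller under both FOB and CIF; already in the FOB price and stays in the CIF price. destination terminal — on the buyer under both terms; not part of either seller's price.
From FOB to CIF, the seller additionally bears: freight, insurance.
CIF price = 417789.68 + 4404.70 + 136.00 = 422330.38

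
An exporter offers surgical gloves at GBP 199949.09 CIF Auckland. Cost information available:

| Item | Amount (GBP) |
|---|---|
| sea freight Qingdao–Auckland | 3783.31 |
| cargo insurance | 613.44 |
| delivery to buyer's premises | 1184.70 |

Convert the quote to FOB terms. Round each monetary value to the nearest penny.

FOB price: GBP 195552.34

Not relevant to the conversion: delivery — on the buyer under both terms; not part of either seller's price.
From CIF to FOB, the seller no longer bears: freight, insurance.
FOB price = 199949.09 − 3783.31 − 613.44 = 195552.34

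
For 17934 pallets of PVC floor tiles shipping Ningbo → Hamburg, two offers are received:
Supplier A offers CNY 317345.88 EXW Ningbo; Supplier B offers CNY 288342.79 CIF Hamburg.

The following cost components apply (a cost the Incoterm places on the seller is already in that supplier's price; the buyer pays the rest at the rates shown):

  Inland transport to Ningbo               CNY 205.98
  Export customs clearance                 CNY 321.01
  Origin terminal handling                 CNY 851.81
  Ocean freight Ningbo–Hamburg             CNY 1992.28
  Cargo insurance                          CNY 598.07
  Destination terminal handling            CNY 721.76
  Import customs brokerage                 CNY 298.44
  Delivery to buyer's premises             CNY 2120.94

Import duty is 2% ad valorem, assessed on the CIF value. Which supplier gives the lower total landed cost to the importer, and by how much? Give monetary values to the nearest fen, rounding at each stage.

Supplier A (EXW):
CIF value = EXW price + inland to port + export clearance + origin terminal + freight + insurance = 317345.88 + 205.98 + 321.01 + 851.81 + 1992.28 + 598.07 = 321315.03
Import duty = 321315.03 × 2% = 6426.30
Buyer bears (A): 205.98 + 321.01 + 851.81 + 1992.28 + 598.07 + 721.76 + 298.44 + 2120.94 = 7110.29
Landed cost (A) = invoice 317345.88 + 7110.29 + duty 6426.30 = 330882.47
Supplier B (CIF):
The CIF price already equals the CIF value: 288342.79
Import duty = 288342.79 × 2% = 5766.86
Buyer bears (B): 721.76 + 298.44 + 2120.94 = 3141.14
Landed cost (B) = invoice 288342.79 + 3141.14 + duty 5766.86 = 297250.79
Difference = |330882.47 − 297250.79| = 33631.68

Supplier B is cheaper by CNY 33631.68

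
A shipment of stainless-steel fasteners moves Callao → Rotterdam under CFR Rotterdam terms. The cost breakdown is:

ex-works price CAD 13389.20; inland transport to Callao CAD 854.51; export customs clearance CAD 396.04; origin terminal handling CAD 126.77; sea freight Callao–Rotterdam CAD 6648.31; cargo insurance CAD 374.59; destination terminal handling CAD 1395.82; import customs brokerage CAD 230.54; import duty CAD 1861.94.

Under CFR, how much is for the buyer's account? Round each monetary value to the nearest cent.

Buyer's account: CAD 3862.89

CFR: the seller pays costs through ocean freight to the destination port, but not insurance.
Seller's account: goods 13389.20 + inland to port 854.51 + export clearance 396.04 + origin terminal 126.77 + freight 6648.31 = 21414.83
Buyer's account: insurance 374.59 + destination terminal 1395.82 + brokerage 230.54 + duty 1861.94 = 3862.89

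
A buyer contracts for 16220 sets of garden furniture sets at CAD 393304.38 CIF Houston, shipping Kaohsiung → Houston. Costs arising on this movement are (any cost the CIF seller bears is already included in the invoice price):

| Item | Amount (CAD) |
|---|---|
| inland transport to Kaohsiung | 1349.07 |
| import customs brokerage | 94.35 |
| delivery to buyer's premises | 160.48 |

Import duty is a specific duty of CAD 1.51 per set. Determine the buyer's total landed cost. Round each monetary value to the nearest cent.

CIF: the seller pays costs through ocean freight and marine insurance to the destination port.
Already in the invoice (seller's account under CIF): inland to port — exclude.
The CIF price already equals the CIF value: 393304.38
Import duty = 16220 × 1.51 = 24492.20
Buyer bears: brokerage 94.35 + delivery 160.48 + duty 24492.20 = 24747.03
Landed cost = invoice 393304.38 + 24747.03 = 418051.41

Total landed cost: CAD 418051.41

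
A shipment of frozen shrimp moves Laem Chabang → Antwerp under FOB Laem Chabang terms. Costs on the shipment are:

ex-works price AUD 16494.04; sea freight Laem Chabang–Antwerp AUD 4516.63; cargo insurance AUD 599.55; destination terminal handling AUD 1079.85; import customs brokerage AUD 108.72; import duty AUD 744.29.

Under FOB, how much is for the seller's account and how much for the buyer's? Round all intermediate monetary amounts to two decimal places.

FOB: the seller bears costs until goods are on board at the origin port; the buyer bears freight, insurance and all costs thereafter.
Seller's account: goods 16494.04 = 16494.04
Buyer's account: freight 4516.63 + insurance 599.55 + destination terminal 1079.85 + brokerage 108.72 + duty 744.29 = 7049.04

Seller: AUD 16494.04; buyer: AUD 7049.04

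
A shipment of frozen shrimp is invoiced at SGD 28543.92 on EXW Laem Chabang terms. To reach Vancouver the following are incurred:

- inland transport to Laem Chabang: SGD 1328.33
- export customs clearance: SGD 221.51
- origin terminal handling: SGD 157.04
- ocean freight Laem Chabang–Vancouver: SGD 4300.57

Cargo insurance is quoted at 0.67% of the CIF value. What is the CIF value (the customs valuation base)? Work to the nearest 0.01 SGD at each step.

Let C be the CIF value. C = EXW price + pre-shipment costs + freight + 0.67% × C
C − 0.67% × C = 28543.92 + 1328.33 + 221.51 + 157.04 + 4300.57
0.9933 × C = 34551.37
C = 34551.37 / 0.9933 = 34784.43
Insurance premium = 0.67% × 34784.43 = 233.06

CIF value: SGD 34784.43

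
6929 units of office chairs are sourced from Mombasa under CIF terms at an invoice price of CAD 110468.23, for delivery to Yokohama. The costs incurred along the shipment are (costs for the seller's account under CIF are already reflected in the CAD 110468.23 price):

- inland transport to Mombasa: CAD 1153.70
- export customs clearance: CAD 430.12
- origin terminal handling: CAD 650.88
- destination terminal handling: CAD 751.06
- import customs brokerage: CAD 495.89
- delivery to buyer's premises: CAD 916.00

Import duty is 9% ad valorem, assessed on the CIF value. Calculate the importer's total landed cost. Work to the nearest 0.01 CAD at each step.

CIF: the seller pays costs through ocean freight and marine insurance to the destination port.
Already in the invoice (seller's account under CIF): inland to port, export clearance, origin terminal — exclude.
The CIF price already equals the CIF value: 110468.23
Import duty = 110468.23 × 9% = 9942.14
Buyer bears: destination terminal 751.06 + brokerage 495.89 + delivery 916.00 + duty 9942.14 = 12105.09
Landed cost = invoice 110468.23 + 12105.09 = 122573.32

Total landed cost: CAD 122573.32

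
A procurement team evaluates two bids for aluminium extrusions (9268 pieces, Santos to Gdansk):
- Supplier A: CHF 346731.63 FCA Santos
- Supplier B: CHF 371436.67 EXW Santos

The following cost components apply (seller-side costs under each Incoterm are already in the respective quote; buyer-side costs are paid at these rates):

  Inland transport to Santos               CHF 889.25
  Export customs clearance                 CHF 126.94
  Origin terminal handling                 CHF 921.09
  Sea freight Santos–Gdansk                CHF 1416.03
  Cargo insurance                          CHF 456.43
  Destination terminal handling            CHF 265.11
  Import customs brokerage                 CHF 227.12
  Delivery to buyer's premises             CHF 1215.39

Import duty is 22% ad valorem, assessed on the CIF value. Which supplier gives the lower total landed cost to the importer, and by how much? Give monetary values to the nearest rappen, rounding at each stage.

Supplier A (FCA):
CIF value = FCA price + origin terminal + freight + insurance = 346731.63 + 921.09 + 1416.03 + 456.43 = 349525.18
Import duty = 349525.18 × 22% = 76895.54
Buyer bears (A): 921.09 + 1416.03 + 456.43 + 265.11 + 227.12 + 1215.39 = 4501.17
Landed cost (A) = invoice 346731.63 + 4501.17 + duty 76895.54 = 428128.34
Supplier B (EXW):
CIF value = EXW price + inland to port + export clearance + origin terminal + freight + insurance = 371436.67 + 889.25 + 126.94 + 921.09 + 1416.03 + 456.43 = 375246.41
Import duty = 375246.41 × 22% = 82554.21
Buyer bears (B): 889.25 + 126.94 + 921.09 + 1416.03 + 456.43 + 265.11 + 227.12 + 1215.39 = 5517.36
Landed cost (B) = invoice 371436.67 + 5517.36 + duty 82554.21 = 459508.24
Difference = |428128.34 − 459508.24| = 31379.90

Supplier A is cheaper by CHF 31379.90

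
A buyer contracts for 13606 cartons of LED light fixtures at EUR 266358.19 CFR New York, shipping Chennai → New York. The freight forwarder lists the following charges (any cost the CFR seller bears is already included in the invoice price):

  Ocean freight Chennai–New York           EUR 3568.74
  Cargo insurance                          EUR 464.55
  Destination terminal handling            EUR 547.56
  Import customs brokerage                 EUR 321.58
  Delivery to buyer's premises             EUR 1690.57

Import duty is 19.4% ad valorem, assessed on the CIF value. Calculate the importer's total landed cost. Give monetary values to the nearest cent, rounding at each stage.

Total landed cost: EUR 321146.06

CFR: the seller pays costs through ocean freight to the destination port, but not insurance.
Already in the invoice (seller's account under CFR): freight — exclude.
CIF value = CFR price + insurance = 266358.19 + 464.55 = 266822.74
Import duty = 266822.74 × 19.4% = 51763.61
Buyer bears: insurance 464.55 + destination terminal 547.56 + brokerage 321.58 + delivery 1690.57 + duty 51763.61 = 54787.87
Landed cost = invoice 266358.19 + 54787.87 = 321146.06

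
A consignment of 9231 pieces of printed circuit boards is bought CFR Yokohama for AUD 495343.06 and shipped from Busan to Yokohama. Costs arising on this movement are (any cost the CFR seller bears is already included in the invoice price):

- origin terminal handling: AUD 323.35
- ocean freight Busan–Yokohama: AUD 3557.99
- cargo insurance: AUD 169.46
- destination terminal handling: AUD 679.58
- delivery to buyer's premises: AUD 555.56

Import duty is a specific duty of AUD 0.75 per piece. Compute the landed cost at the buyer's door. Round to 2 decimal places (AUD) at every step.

Total landed cost: AUD 503670.91

CFR: the seller pays costs through ocean freight to the destination port, but not insurance.
Already in the invoice (seller's account under CFR): origin terminal, freight — exclude.
CIF value = CFR price + insurance = 495343.06 + 169.46 = 495512.52
Import duty = 9231 × 0.75 = 6923.25
Buyer bears: insurance 169.46 + destination terminal 679.58 + delivery 555.56 + duty 6923.25 = 8327.85
Landed cost = invoice 495343.06 + 8327.85 = 503670.91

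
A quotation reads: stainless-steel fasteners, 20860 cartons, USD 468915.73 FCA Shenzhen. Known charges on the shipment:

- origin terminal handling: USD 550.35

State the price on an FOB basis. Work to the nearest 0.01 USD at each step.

FOB price: USD 469466.08

From FCA to FOB, the seller additionally bears: origin terminal.
FOB price = 468915.73 + 550.35 = 469466.08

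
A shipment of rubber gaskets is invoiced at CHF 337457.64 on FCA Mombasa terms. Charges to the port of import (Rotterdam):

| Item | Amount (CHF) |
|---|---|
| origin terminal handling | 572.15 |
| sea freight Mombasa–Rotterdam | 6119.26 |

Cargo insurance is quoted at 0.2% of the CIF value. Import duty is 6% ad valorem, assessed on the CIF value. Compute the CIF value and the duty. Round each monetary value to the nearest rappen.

CIF value: CHF 344838.73; import duty: CHF 20690.32

Let C be the CIF value. C = FCA price + pre-shipment costs + freight + 0.2% × C
C − 0.2% × C = 337457.64 + 572.15 + 6119.26
0.998 × C = 344149.05
C = 344149.05 / 0.998 = 344838.73
Insurance premium = 0.2% × 344838.73 = 689.68
Import duty = 344838.73 × 6% = 20690.32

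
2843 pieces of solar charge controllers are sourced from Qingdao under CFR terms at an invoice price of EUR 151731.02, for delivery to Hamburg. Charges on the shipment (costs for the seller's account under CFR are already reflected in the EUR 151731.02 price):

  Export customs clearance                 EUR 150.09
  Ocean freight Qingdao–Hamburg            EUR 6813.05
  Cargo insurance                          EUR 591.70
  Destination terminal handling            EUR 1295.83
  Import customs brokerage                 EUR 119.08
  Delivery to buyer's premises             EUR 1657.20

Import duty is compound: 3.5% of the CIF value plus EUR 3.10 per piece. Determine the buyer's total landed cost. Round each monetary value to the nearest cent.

Total landed cost: EUR 169539.43

CFR: the seller pays costs through ocean freight to the destination port, but not insurance.
Already in the invoice (seller's account under CFR): export clearance, freight — exclude.
CIF value = CFR price + insurance = 151731.02 + 591.70 = 152322.72
Ad valorem component: 152322.72 × 3.5% = 5331.30
Specific component: 2843 × 3.10 = 8813.30
Import duty = 5331.30 + 8813.30 = 14144.60
Buyer bears: insurance 591.70 + destination terminal 1295.83 + brokerage 119.08 + delivery 1657.20 + duty 14144.60 = 17808.41
Landed cost = invoice 151731.02 + 17808.41 = 169539.43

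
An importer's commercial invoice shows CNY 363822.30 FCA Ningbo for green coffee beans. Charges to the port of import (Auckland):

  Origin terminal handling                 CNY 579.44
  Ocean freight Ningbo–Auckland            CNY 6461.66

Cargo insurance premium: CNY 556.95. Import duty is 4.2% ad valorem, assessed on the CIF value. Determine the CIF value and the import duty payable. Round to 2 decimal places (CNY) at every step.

CIF value: CNY 371420.35; import duty: CNY 15599.65

CIF = FCA price + pre-shipment costs + freight + insurance
CIF = 363822.30 + 579.44 + 6461.66 + 556.95 = 371420.35
Import duty = 371420.35 × 4.2% = 15599.65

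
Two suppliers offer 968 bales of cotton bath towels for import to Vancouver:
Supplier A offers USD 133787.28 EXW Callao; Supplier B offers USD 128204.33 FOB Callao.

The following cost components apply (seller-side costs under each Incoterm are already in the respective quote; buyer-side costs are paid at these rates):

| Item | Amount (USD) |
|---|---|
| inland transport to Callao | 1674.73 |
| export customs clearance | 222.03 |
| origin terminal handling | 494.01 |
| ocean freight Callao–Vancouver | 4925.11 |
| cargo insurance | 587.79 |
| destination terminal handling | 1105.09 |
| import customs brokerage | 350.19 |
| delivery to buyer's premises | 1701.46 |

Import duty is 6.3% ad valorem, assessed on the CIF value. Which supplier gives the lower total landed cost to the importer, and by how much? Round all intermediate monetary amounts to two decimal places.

Supplier B is cheaper by USD 8476.06

Supplier A (EXW):
CIF value = EXW price + inland to port + export clearance + origin terminal + freight + insurance = 133787.28 + 1674.73 + 222.03 + 494.01 + 4925.11 + 587.79 = 141690.95
Import duty = 141690.95 × 6.3% = 8926.53
Buyer bears (A): 1674.73 + 222.03 + 494.01 + 4925.11 + 587.79 + 1105.09 + 350.19 + 1701.46 = 11060.41
Landed cost (A) = invoice 133787.28 + 11060.41 + duty 8926.53 = 153774.22
Supplier B (FOB):
CIF value = FOB price + freight + insurance = 128204.33 + 4925.11 + 587.79 = 133717.23
Import duty = 133717.23 × 6.3% = 8424.19
Buyer bears (B): 4925.11 + 587.79 + 1105.09 + 350.19 + 1701.46 = 8669.64
Landed cost (B) = invoice 128204.33 + 8669.64 + duty 8424.19 = 145298.16
Difference = |153774.22 − 145298.16| = 8476.06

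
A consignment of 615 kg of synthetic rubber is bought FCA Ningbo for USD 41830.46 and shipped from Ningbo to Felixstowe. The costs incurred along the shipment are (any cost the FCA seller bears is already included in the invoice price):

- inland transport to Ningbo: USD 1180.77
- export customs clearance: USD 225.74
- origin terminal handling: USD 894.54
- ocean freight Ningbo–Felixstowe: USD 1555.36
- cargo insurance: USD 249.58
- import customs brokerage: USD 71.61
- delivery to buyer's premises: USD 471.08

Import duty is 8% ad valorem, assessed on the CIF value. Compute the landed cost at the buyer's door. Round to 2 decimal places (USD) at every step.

Total landed cost: USD 48635.03

FCA: the seller delivers export-cleared goods to the carrier; the buyer bears costs from that point.
Already in the invoice (seller's account under FCA): inland to port, export clearance — exclude.
CIF value = FCA price + origin terminal + freight + insurance = 41830.46 + 894.54 + 1555.36 + 249.58 = 44529.94
Import duty = 44529.94 × 8% = 3562.40
Buyer bears: origin terminal 894.54 + freight 1555.36 + insurance 249.58 + brokerage 71.61 + delivery 471.08 + duty 3562.40 = 6804.57
Landed cost = invoice 41830.46 + 6804.57 = 48635.03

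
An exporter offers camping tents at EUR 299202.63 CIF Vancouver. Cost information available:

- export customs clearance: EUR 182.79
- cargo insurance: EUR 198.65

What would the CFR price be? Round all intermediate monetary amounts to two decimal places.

CFR price: EUR 299003.98

Not relevant to the conversion: export clearance — on the seller under both CIF and CFR; already in the CIF price and stays in the CFR price.
From CIF to CFR, the seller no longer bears: insurance.
CFR price = 299202.63 − 198.65 = 299003.98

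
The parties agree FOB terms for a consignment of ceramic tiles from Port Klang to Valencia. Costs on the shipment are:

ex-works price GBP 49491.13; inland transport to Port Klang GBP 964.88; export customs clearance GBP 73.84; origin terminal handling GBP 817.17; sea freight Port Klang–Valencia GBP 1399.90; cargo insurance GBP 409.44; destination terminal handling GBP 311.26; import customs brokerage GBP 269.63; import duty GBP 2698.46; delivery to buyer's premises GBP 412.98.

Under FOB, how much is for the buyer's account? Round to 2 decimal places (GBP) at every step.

Buyer's account: GBP 5501.67

FOB: the seller bears costs until goods are on board at the origin port; the buyer bears freight, insurance and all costs thereafter.
Seller's account: goods 49491.13 + inland to port 964.88 + export clearance 73.84 + origin terminal 817.17 = 51347.02
Buyer's account: freight 1399.90 + insurance 409.44 + destination terminal 311.26 + brokerage 269.63 + duty 2698.46 + delivery 412.98 = 5501.67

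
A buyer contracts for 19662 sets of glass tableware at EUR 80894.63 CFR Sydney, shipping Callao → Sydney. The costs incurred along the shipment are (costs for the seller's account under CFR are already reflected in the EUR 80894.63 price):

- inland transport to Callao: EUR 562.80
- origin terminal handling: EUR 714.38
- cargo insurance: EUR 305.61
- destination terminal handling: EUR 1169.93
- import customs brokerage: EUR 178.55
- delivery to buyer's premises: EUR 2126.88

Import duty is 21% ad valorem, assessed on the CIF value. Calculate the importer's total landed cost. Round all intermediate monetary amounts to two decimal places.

CFR: the seller pays costs through ocean freight to the destination port, but not insurance.
Already in the invoice (seller's account under CFR): inland to port, origin terminal — exclude.
CIF value = CFR price + insurance = 80894.63 + 305.61 = 81200.24
Import duty = 81200.24 × 21% = 17052.05
Buyer bears: insurance 305.61 + destination terminal 1169.93 + brokerage 178.55 + delivery 2126.88 + duty 17052.05 = 20833.02
Landed cost = invoice 80894.63 + 20833.02 = 101727.65

Total landed cost: EUR 101727.65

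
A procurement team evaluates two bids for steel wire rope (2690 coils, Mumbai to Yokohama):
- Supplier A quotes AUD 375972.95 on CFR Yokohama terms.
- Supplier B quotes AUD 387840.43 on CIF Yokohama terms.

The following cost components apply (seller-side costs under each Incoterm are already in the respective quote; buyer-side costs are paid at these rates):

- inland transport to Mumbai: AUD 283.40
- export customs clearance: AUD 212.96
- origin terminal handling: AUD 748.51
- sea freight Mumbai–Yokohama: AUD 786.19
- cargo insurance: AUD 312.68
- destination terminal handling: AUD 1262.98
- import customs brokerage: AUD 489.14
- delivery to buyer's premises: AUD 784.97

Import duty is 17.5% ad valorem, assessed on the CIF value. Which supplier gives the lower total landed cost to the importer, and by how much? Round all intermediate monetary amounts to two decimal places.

Supplier A is cheaper by AUD 13576.89

Supplier A (CFR):
CIF value = CFR price + insurance = 375972.95 + 312.68 = 376285.63
Import duty = 376285.63 × 17.5% = 65849.99
Buyer bears (A): 312.68 + 1262.98 + 489.14 + 784.97 = 2849.77
Landed cost (A) = invoice 375972.95 + 2849.77 + duty 65849.99 = 444672.71
Supplier B (CIF):
The CIF price already equals the CIF value: 387840.43
Import duty = 387840.43 × 17.5% = 67872.08
Buyer bears (B): 1262.98 + 489.14 + 784.97 = 2537.09
Landed cost (B) = invoice 387840.43 + 2537.09 + duty 67872.08 = 458249.60
Difference = |444672.71 − 458249.60| = 13576.89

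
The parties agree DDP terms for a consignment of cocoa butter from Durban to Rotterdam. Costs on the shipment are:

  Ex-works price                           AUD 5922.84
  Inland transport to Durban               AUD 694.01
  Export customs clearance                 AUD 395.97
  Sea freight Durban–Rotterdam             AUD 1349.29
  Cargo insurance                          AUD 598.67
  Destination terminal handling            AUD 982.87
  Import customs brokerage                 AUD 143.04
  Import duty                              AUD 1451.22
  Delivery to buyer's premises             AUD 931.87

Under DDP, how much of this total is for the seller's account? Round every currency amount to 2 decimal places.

Seller's account: AUD 12469.78

DDP: the seller bears all costs including import duty.
Seller's account: goods 5922.84 + inland to port 694.01 + export clearance 395.97 + freight 1349.29 + insurance 598.67 + destination terminal 982.87 + brokerage 143.04 + duty 1451.22 + delivery 931.87 = 12469.78
Buyer's account: 0.00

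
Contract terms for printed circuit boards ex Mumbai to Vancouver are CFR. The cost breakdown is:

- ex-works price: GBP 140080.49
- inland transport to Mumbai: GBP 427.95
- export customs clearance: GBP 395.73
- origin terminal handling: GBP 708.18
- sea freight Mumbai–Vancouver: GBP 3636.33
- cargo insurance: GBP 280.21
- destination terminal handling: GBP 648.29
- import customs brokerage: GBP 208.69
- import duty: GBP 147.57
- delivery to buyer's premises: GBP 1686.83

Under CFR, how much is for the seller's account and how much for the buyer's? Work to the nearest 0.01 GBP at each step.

Seller: GBP 145248.68; buyer: GBP 2971.59

CFR: the seller pays costs through ocean freight to the destination port, but not insurance.
Seller's account: goods 140080.49 + inland to port 427.95 + export clearance 395.73 + origin terminal 708.18 + freight 3636.33 = 145248.68
Buyer's account: insurance 280.21 + destination terminal 648.29 + brokerage 208.69 + duty 147.57 + delivery 1686.83 = 2971.59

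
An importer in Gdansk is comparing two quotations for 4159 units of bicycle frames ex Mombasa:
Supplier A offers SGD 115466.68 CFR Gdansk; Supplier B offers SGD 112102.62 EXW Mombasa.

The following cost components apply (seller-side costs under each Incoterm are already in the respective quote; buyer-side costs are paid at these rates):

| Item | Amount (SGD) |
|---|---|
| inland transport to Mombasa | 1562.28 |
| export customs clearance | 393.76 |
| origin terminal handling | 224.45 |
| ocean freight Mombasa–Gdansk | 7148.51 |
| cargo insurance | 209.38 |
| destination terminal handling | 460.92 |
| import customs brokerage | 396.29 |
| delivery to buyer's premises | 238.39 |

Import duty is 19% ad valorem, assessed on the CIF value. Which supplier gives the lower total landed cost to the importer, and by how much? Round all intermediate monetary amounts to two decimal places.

Supplier A (CFR):
CIF value = CFR price + insurance = 115466.68 + 209.38 = 115676.06
Import duty = 115676.06 × 19% = 21978.45
Buyer bears (A): 209.38 + 460.92 + 396.29 + 238.39 = 1304.98
Landed cost (A) = invoice 115466.68 + 1304.98 + duty 21978.45 = 138750.11
Supplier B (EXW):
CIF value = EXW price + inland to port + export clearance + origin terminal + freight + insurance = 112102.62 + 1562.28 + 393.76 + 224.45 + 7148.51 + 209.38 = 121641.00
Import duty = 121641.00 × 19% = 23111.79
Buyer bears (B): 1562.28 + 393.76 + 224.45 + 7148.51 + 209.38 + 460.92 + 396.29 + 238.39 = 10633.98
Landed cost (B) = invoice 112102.62 + 10633.98 + duty 23111.79 = 145848.39
Difference = |138750.11 − 145848.39| = 7098.28

Supplier A is cheaper by SGD 7098.28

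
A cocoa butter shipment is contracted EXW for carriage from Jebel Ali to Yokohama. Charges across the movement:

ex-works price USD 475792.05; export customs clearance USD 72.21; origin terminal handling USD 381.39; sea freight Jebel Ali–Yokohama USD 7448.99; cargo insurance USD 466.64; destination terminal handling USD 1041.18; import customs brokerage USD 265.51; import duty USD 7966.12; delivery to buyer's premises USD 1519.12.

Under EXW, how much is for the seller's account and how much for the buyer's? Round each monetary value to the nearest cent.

EXW: the seller makes goods available at their premises; the buyer bears all onward costs.
Seller's account: goods 475792.05 = 475792.05
Buyer's account: export clearance 72.21 + origin terminal 381.39 + freight 7448.99 + insurance 466.64 + destination terminal 1041.18 + brokerage 265.51 + duty 7966.12 + delivery 1519.12 = 19161.16

Seller: USD 475792.05; buyer: USD 19161.16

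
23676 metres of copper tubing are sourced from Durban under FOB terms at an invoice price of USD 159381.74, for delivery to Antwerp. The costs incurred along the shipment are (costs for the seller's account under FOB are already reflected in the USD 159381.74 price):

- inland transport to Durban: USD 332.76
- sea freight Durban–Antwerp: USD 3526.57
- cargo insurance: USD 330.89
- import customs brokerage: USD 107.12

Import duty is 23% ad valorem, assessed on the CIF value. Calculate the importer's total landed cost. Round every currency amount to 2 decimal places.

FOB: the seller bears costs until goods are on board at the origin port; the buyer bears freight, insurance and all costs thereafter.
Already in the invoice (seller's account under FOB): inland to port — exclude.
CIF value = FOB price + freight + insurance = 159381.74 + 3526.57 + 330.89 = 163239.20
Import duty = 163239.20 × 23% = 37545.02
Buyer bears: freight 3526.57 + insurance 330.89 + brokerage 107.12 + duty 37545.02 = 41509.60
Landed cost = invoice 159381.74 + 41509.60 = 200891.34

Total landed cost: USD 200891.34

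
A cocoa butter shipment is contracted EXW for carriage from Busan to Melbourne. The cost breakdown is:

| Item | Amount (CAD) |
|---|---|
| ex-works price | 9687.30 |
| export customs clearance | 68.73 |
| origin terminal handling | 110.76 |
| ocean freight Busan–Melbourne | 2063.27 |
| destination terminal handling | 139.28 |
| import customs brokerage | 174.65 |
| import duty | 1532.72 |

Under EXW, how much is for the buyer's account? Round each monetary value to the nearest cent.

EXW: the seller makes goods available at their premises; the buyer bears all onward costs.
Seller's account: goods 9687.30 = 9687.30
Buyer's account: export clearance 68.73 + origin terminal 110.76 + freight 2063.27 + destination terminal 139.28 + brokerage 174.65 + duty 1532.72 = 4089.41

Buyer's account: CAD 4089.41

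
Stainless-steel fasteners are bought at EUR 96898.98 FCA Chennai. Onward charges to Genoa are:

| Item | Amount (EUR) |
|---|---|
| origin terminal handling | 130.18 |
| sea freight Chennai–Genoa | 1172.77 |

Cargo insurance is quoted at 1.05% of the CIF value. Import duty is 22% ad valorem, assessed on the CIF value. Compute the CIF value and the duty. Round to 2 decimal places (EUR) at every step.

Let C be the CIF value. C = FCA price + pre-shipment costs + freight + 1.05% × C
C − 1.05% × C = 96898.98 + 130.18 + 1172.77
0.9895 × C = 98201.93
C = 98201.93 / 0.9895 = 99243.99
Insurance premium = 1.05% × 99243.99 = 1042.06
Import duty = 99243.99 × 22% = 21833.68

CIF value: EUR 99243.99; import duty: EUR 21833.68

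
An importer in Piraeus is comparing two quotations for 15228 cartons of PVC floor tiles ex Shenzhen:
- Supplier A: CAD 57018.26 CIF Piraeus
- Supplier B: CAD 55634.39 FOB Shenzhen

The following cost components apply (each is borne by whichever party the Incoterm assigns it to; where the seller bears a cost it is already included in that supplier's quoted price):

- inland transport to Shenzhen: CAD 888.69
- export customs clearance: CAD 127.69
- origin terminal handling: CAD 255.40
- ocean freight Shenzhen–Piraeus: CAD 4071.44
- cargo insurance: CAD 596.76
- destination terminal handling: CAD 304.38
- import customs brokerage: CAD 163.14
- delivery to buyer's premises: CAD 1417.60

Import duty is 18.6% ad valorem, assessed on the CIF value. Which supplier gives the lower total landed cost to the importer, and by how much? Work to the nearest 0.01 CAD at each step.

Supplier A is cheaper by CAD 3895.21

Supplier A (CIF):
The CIF price already equals the CIF value: 57018.26
Import duty = 57018.26 × 18.6% = 10605.40
Buyer bears (A): 304.38 + 163.14 + 1417.60 = 1885.12
Landed cost (A) = invoice 57018.26 + 1885.12 + duty 10605.40 = 69508.78
Supplier B (FOB):
CIF value = FOB price + freight + insurance = 55634.39 + 4071.44 + 596.76 = 60302.59
Import duty = 60302.59 × 18.6% = 11216.28
Buyer bears (B): 4071.44 + 596.76 + 304.38 + 163.14 + 1417.60 = 6553.32
Landed cost (B) = invoice 55634.39 + 6553.32 + duty 11216.28 = 73403.99
Difference = |69508.78 − 73403.99| = 3895.21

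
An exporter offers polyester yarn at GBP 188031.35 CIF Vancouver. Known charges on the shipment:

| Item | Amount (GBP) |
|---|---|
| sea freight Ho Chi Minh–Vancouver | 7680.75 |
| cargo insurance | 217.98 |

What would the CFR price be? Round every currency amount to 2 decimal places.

CFR price: GBP 187813.37

Not relevant to the conversion: freight — on the seller under both CIF and CFR; already in the CIF price and stays in the CFR price.
From CIF to CFR, the seller no longer bears: insurance.
CFR price = 188031.35 − 217.98 = 187813.37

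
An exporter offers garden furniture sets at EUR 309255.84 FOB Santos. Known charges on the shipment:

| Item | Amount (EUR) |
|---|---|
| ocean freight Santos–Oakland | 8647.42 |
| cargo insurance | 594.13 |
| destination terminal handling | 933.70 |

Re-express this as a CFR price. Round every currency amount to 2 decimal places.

Not relevant to the conversion: insurance, destination terminal — on the buyer under both terms; not part of either seller's price.
From FOB to CFR, the seller additionally bears: freight.
CFR price = 309255.84 + 8647.42 = 317903.26

CFR price: EUR 317903.26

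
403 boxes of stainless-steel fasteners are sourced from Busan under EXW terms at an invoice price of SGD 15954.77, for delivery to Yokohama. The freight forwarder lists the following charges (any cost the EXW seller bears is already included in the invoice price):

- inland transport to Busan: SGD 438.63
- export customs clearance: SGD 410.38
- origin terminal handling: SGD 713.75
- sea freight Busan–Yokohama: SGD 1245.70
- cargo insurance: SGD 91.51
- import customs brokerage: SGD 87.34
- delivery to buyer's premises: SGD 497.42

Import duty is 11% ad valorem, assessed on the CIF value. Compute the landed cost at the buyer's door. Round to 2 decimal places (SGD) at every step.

Total landed cost: SGD 21513.52

EXW: the seller makes goods available at their premises; the buyer bears all onward costs.
CIF value = EXW price + inland to port + export clearance + origin terminal + freight + insurance = 15954.77 + 438.63 + 410.38 + 713.75 + 1245.70 + 91.51 = 18854.74
Import duty = 18854.74 × 11% = 2074.02
Buyer bears: inland to port 438.63 + export clearance 410.38 + origin terminal 713.75 + freight 1245.70 + insurance 91.51 + brokerage 87.34 + delivery 497.42 + duty 2074.02 = 5558.75
Landed cost = invoice 15954.77 + 5558.75 = 21513.52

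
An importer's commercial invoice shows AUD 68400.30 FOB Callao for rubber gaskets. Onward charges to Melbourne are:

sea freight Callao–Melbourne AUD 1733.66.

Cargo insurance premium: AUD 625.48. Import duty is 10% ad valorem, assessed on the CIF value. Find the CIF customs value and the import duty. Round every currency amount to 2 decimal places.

CIF = FOB price + freight + insurance
CIF = 68400.30 + 1733.66 + 625.48 = 70759.44
Import duty = 70759.44 × 10% = 7075.94

CIF value: AUD 70759.44; import duty: AUD 7075.94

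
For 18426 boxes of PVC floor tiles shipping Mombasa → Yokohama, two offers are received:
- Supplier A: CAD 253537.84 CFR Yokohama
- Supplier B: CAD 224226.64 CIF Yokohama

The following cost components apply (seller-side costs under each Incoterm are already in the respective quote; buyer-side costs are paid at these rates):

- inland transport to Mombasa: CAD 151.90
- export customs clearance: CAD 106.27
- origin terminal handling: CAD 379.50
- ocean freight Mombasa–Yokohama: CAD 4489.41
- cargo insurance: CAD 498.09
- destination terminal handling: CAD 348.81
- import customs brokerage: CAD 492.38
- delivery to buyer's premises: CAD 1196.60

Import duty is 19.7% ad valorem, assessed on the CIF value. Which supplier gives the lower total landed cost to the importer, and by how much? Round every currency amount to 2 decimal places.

Supplier A (CFR):
CIF value = CFR price + insurance = 253537.84 + 498.09 = 254035.93
Import duty = 254035.93 × 19.7% = 50045.08
Buyer bears (A): 498.09 + 348.81 + 492.38 + 1196.60 = 2535.88
Landed cost (A) = invoice 253537.84 + 2535.88 + duty 50045.08 = 306118.80
Supplier B (CIF):
The CIF price already equals the CIF value: 224226.64
Import duty = 224226.64 × 19.7% = 44172.65
Buyer bears (B): 348.81 + 492.38 + 1196.60 = 2037.79
Landed cost (B) = invoice 224226.64 + 2037.79 + duty 44172.65 = 270437.08
Difference = |306118.80 − 270437.08| = 35681.72

Supplier B is cheaper by CAD 35681.72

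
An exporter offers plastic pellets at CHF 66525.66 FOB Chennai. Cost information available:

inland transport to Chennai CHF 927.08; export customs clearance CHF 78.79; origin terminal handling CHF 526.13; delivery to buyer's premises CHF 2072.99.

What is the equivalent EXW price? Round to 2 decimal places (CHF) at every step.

EXW price: CHF 64993.66

Not relevant to the conversion: delivery — on the buyer under both terms; not part of either seller's price.
From FOB to EXW, the seller no longer bears: inland to port, export clearance, origin terminal.
EXW price = 66525.66 − 927.08 − 78.79 − 526.13 = 64993.66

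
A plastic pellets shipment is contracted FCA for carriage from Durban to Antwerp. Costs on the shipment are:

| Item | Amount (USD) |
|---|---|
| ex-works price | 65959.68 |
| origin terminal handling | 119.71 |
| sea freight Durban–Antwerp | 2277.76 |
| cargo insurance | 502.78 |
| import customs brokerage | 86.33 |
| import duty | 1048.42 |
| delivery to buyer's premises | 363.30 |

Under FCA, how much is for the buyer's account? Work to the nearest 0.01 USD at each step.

FCA: the seller delivers export-cleared goods to the carrier; the buyer bears costs from that point.
Seller's account: goods 65959.68 = 65959.68
Buyer's account: origin terminal 119.71 + freight 2277.76 + insurance 502.78 + brokerage 86.33 + duty 1048.42 + delivery 363.30 = 4398.30

Buyer's account: USD 4398.30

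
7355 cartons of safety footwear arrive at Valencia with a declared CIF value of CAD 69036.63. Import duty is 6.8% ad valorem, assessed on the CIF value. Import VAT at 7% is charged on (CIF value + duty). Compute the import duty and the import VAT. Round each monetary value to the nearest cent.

Import duty = 69036.63 × 6.8% = 4694.49
VAT base = CIF + duty = 69036.63 + 4694.49 = 73731.12
Import VAT = 73731.12 × 7% = 5161.18

Import duty: CAD 4694.49; import VAT: CAD 5161.18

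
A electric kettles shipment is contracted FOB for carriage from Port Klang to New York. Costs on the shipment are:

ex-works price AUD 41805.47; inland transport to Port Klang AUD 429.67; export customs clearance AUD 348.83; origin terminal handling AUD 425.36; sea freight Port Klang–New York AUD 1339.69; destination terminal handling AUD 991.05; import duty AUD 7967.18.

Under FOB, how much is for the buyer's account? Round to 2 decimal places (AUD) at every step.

FOB: the seller bears costs until goods are on board at the origin port; the buyer bears freight, insurance and all costs thereafter.
Seller's account: goods 41805.47 + inland to port 429.67 + export clearance 348.83 + origin terminal 425.36 = 43009.33
Buyer's account: freight 1339.69 + destination terminal 991.05 + duty 7967.18 = 10297.92

Buyer's account: AUD 10297.92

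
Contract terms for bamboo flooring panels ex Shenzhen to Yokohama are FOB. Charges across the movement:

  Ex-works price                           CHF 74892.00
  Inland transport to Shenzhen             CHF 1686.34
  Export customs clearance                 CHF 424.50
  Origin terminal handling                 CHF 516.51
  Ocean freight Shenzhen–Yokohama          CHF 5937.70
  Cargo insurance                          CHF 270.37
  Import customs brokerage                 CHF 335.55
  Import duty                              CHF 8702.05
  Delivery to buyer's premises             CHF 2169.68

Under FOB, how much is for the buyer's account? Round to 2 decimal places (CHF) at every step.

Buyer's account: CHF 17415.35

FOB: the seller bears costs until goods are on board at the origin port; the buyer bears freight, insurance and all costs thereafter.
Seller's account: goods 74892.00 + inland to port 1686.34 + export clearance 424.50 + origin terminal 516.51 = 77519.35
Buyer's account: freight 5937.70 + insurance 270.37 + brokerage 335.55 + duty 8702.05 + delivery 2169.68 = 17415.35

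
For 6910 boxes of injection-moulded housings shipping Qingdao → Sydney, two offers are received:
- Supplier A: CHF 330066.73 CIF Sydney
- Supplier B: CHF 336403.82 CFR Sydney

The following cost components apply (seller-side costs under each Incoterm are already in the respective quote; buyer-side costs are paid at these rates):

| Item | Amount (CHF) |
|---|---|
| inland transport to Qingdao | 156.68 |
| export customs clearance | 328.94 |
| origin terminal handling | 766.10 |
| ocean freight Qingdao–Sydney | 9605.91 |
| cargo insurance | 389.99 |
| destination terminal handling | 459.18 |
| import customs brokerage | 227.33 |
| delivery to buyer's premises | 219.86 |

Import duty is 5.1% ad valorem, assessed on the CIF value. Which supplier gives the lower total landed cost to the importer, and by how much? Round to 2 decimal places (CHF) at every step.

Supplier A (CIF):
The CIF price already equals the CIF value: 330066.73
Import duty = 330066.73 × 5.1% = 16833.40
Buyer bears (A): 459.18 + 227.33 + 219.86 = 906.37
Landed cost (A) = invoice 330066.73 + 906.37 + duty 16833.40 = 347806.50
Supplier B (CFR):
CIF value = CFR price + insurance = 336403.82 + 389.99 = 336793.81
Import duty = 336793.81 × 5.1% = 17176.48
Buyer bears (B): 389.99 + 459.18 + 227.33 + 219.86 = 1296.36
Landed cost (B) = invoice 336403.82 + 1296.36 + duty 17176.48 = 354876.66
Difference = |347806.50 − 354876.66| = 7070.16

Supplier A is cheaper by CHF 7070.16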